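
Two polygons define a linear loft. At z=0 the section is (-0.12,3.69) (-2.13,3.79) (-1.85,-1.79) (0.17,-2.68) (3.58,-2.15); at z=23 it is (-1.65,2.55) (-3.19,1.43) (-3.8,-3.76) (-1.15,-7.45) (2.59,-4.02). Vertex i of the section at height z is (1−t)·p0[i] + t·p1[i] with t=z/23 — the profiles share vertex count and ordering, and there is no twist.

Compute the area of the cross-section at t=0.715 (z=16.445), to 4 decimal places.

Cross-section at t=0.715: each vertex is (1-t)·p0[i] + t·p1[i].
  v1: (1-0.715)·(-0.12,3.69) + 0.715·(-1.65,2.55) = (-1.2139,2.8749)
  v2: (1-0.715)·(-2.13,3.79) + 0.715·(-3.19,1.43) = (-2.8879,2.1026)
  v3: (1-0.715)·(-1.85,-1.79) + 0.715·(-3.8,-3.76) = (-3.2442,-3.1986)
  v4: (1-0.715)·(0.17,-2.68) + 0.715·(-1.15,-7.45) = (-0.7738,-6.0905)
  v5: (1-0.715)·(3.58,-2.15) + 0.715·(2.59,-4.02) = (2.8721,-3.4870)
Shoelace sum Σ(x_i·y_{i+1} − x_{i+1}·y_i):
  i=1: -1.2139·2.1026 − -2.8879·2.8749 = +5.7500 (running +5.7500)
  i=2: -2.8879·-3.1986 − -3.2442·2.1026 = +16.0585 (running +21.8084)
  i=3: -3.2442·-6.0905 − -0.7738·-3.1986 = +17.2842 (running +39.0927)
  i=4: -0.7738·-3.4870 − 2.8721·-6.0905 = +20.1913 (running +59.2839)
  i=5: 2.8721·2.8749 − -1.2139·-3.4870 = +4.0240 (running +63.3079)
Area = |Σ|/2 = |63.3079|/2 = 31.6540

Area at t=0.715: 31.6540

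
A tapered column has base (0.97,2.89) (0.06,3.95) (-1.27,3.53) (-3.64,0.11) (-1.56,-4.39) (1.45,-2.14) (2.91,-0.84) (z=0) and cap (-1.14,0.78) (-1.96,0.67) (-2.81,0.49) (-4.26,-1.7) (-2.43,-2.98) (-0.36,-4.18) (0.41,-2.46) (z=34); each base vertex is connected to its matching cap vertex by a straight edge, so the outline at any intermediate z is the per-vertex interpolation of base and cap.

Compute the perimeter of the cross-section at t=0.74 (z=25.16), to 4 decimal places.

Cross-section at t=0.74: each vertex is (1-t)·p0[i] + t·p1[i].
  v1: (1-0.74)·(0.97,2.89) + 0.74·(-1.14,0.78) = (-0.5914,1.3286)
  v2: (1-0.74)·(0.06,3.95) + 0.74·(-1.96,0.67) = (-1.4348,1.5228)
  v3: (1-0.74)·(-1.27,3.53) + 0.74·(-2.81,0.49) = (-2.4096,1.2804)
  v4: (1-0.74)·(-3.64,0.11) + 0.74·(-4.26,-1.7) = (-4.0988,-1.2294)
  v5: (1-0.74)·(-1.56,-4.39) + 0.74·(-2.43,-2.98) = (-2.2038,-3.3466)
  v6: (1-0.74)·(1.45,-2.14) + 0.74·(-0.36,-4.18) = (0.1106,-3.6496)
  v7: (1-0.74)·(2.91,-0.84) + 0.74·(0.41,-2.46) = (1.0600,-2.0388)
Perimeter = Σ |v_{i+1} − v_i|:
  edge 1→2: √(-0.8434² + 0.1942²) = 0.8655 (running 0.8655)
  edge 2→3: √(-0.9748² + -0.2424²) = 1.0045 (running 1.8700)
  edge 3→4: √(-1.6892² + -2.5098²) = 3.0253 (running 4.8953)
  edge 4→5: √(1.8950² + -2.1172²) = 2.8414 (running 7.7367)
  edge 5→6: √(2.3144² + -0.3030²) = 2.3342 (running 10.0708)
  edge 6→7: √(0.9494² + 1.6108²) = 1.8698 (running 11.9406)
  edge 7→1: √(-1.6514² + 3.3674²) = 3.7505 (running 15.6911)
Perimeter = 15.6911

Perimeter at t=0.74: 15.6911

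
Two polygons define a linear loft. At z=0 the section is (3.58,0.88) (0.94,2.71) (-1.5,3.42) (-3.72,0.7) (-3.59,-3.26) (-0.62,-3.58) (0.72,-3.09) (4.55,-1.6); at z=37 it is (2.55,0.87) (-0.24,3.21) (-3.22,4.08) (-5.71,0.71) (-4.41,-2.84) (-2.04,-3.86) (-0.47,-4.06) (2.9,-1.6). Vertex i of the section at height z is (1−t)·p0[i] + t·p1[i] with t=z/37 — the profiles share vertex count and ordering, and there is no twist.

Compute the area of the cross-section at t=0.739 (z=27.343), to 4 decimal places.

Area at t=0.739: 45.5451

Cross-section at t=0.739: each vertex is (1-t)·p0[i] + t·p1[i].
  v1: (1-0.739)·(3.58,0.88) + 0.739·(2.55,0.87) = (2.8188,0.8726)
  v2: (1-0.739)·(0.94,2.71) + 0.739·(-0.24,3.21) = (0.0680,3.0795)
  v3: (1-0.739)·(-1.5,3.42) + 0.739·(-3.22,4.08) = (-2.7711,3.9077)
  v4: (1-0.739)·(-3.72,0.7) + 0.739·(-5.71,0.71) = (-5.1906,0.7074)
  v5: (1-0.739)·(-3.59,-3.26) + 0.739·(-4.41,-2.84) = (-4.1960,-2.9496)
  v6: (1-0.739)·(-0.62,-3.58) + 0.739·(-2.04,-3.86) = (-1.6694,-3.7869)
  v7: (1-0.739)·(0.72,-3.09) + 0.739·(-0.47,-4.06) = (-0.1594,-3.8068)
  v8: (1-0.739)·(4.55,-1.6) + 0.739·(2.9,-1.6) = (3.3307,-1.6000)
Shoelace sum Σ(x_i·y_{i+1} − x_{i+1}·y_i):
  i=1: 2.8188·3.0795 − 0.0680·0.8726 = +8.6213 (running +8.6213)
  i=2: 0.0680·3.9077 − -2.7711·3.0795 = +8.7992 (running +17.4205)
  i=3: -2.7711·0.7074 − -5.1906·3.9077 = +18.3233 (running +35.7438)
  i=4: -5.1906·-2.9496 − -4.1960·0.7074 = +18.2785 (running +54.0223)
  i=5: -4.1960·-3.7869 − -1.6694·-2.9496 = +10.9658 (running +64.9881)
  i=6: -1.6694·-3.8068 − -0.1594·-3.7869 = +5.7514 (running +70.7395)
  i=7: -0.1594·-1.6000 − 3.3307·-3.8068 = +12.9343 (running +83.6737)
  i=8: 3.3307·0.8726 − 2.8188·-1.6000 = +7.4165 (running +91.0902)
Area = |Σ|/2 = |91.0902|/2 = 45.5451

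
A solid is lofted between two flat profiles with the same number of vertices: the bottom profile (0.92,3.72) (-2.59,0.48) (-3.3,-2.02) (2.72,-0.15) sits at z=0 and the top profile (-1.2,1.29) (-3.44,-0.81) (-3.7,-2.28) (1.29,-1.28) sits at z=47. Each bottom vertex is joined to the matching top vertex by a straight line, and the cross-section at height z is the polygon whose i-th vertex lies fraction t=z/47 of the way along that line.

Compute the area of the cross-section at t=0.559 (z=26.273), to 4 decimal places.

Area at t=0.559: 12.1660

Cross-section at t=0.559: each vertex is (1-t)·p0[i] + t·p1[i].
  v1: (1-0.559)·(0.92,3.72) + 0.559·(-1.2,1.29) = (-0.2651,2.3616)
  v2: (1-0.559)·(-2.59,0.48) + 0.559·(-3.44,-0.81) = (-3.0652,-0.2411)
  v3: (1-0.559)·(-3.3,-2.02) + 0.559·(-3.7,-2.28) = (-3.5236,-2.1653)
  v4: (1-0.559)·(2.72,-0.15) + 0.559·(1.29,-1.28) = (1.9206,-0.7817)
Shoelace sum Σ(x_i·y_{i+1} − x_{i+1}·y_i):
  i=1: -0.2651·-0.2411 − -3.0652·2.3616 = +7.3027 (running +7.3027)
  i=2: -3.0652·-2.1653 − -3.5236·-0.2411 = +5.7875 (running +13.0902)
  i=3: -3.5236·-0.7817 − 1.9206·-2.1653 = +6.9131 (running +20.0033)
  i=4: 1.9206·2.3616 − -0.2651·-0.7817 = +4.3286 (running +24.3319)
Area = |Σ|/2 = |24.3319|/2 = 12.1660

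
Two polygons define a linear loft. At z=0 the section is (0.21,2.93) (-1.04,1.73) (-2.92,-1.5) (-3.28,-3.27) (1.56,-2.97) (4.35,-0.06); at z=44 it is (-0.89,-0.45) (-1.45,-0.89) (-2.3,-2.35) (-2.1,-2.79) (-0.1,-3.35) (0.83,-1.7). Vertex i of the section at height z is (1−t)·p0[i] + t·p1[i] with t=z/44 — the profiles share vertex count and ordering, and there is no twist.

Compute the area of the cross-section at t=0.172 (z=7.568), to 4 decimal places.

Cross-section at t=0.172: each vertex is (1-t)·p0[i] + t·p1[i].
  v1: (1-0.172)·(0.21,2.93) + 0.172·(-0.89,-0.45) = (0.0208,2.3486)
  v2: (1-0.172)·(-1.04,1.73) + 0.172·(-1.45,-0.89) = (-1.1105,1.2794)
  v3: (1-0.172)·(-2.92,-1.5) + 0.172·(-2.3,-2.35) = (-2.8134,-1.6462)
  v4: (1-0.172)·(-3.28,-3.27) + 0.172·(-2.1,-2.79) = (-3.0770,-3.1874)
  v5: (1-0.172)·(1.56,-2.97) + 0.172·(-0.1,-3.35) = (1.2745,-3.0354)
  v6: (1-0.172)·(4.35,-0.06) + 0.172·(0.83,-1.7) = (3.7446,-0.3421)
Shoelace sum Σ(x_i·y_{i+1} − x_{i+1}·y_i):
  i=1: 0.0208·1.2794 − -1.1105·2.3486 = +2.6348 (running +2.6348)
  i=2: -1.1105·-1.6462 − -2.8134·1.2794 = +5.4274 (running +8.0623)
  i=3: -2.8134·-3.1874 − -3.0770·-1.6462 = +3.9020 (running +11.9643)
  i=4: -3.0770·-3.0354 − 1.2745·-3.1874 = +13.4023 (running +25.3665)
  i=5: 1.2745·-0.3421 − 3.7446·-3.0354 = +10.9301 (running +36.2966)
  i=6: 3.7446·2.3486 − 0.0208·-0.3421 = +8.8017 (running +45.0984)
Area = |Σ|/2 = |45.0984|/2 = 22.5492

Area at t=0.172: 22.5492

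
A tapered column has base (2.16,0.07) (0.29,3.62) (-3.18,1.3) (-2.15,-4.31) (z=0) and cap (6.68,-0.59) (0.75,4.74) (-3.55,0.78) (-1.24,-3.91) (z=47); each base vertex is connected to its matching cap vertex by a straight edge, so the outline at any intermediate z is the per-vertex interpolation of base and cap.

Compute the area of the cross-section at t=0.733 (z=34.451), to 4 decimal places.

Area at t=0.733: 39.1461

Cross-section at t=0.733: each vertex is (1-t)·p0[i] + t·p1[i].
  v1: (1-0.733)·(2.16,0.07) + 0.733·(6.68,-0.59) = (5.4732,-0.4138)
  v2: (1-0.733)·(0.29,3.62) + 0.733·(0.75,4.74) = (0.6272,4.4410)
  v3: (1-0.733)·(-3.18,1.3) + 0.733·(-3.55,0.78) = (-3.4512,0.9188)
  v4: (1-0.733)·(-2.15,-4.31) + 0.733·(-1.24,-3.91) = (-1.4830,-4.0168)
Shoelace sum Σ(x_i·y_{i+1} − x_{i+1}·y_i):
  i=1: 5.4732·4.4410 − 0.6272·-0.4138 = +24.5656 (running +24.5656)
  i=2: 0.6272·0.9188 − -3.4512·4.4410 = +15.9030 (running +40.4686)
  i=3: -3.4512·-4.0168 − -1.4830·0.9188 = +15.2254 (running +55.6940)
  i=4: -1.4830·-0.4138 − 5.4732·-4.0168 = +22.5982 (running +78.2922)
Area = |Σ|/2 = |78.2922|/2 = 39.1461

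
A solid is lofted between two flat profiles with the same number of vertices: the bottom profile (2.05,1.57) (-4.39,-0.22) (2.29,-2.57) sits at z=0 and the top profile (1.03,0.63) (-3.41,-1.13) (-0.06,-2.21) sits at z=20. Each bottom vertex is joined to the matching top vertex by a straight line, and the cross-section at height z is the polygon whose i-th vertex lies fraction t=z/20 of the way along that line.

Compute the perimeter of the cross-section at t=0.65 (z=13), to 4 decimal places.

Cross-section at t=0.65: each vertex is (1-t)·p0[i] + t·p1[i].
  v1: (1-0.65)·(2.05,1.57) + 0.65·(1.03,0.63) = (1.3870,0.9590)
  v2: (1-0.65)·(-4.39,-0.22) + 0.65·(-3.41,-1.13) = (-3.7530,-0.8115)
  v3: (1-0.65)·(2.29,-2.57) + 0.65·(-0.06,-2.21) = (0.7625,-2.3360)
Perimeter = Σ |v_{i+1} − v_i|:
  edge 1→2: √(-5.1400² + -1.7705²) = 5.4364 (running 5.4364)
  edge 2→3: √(4.5155² + -1.5245²) = 4.7659 (running 10.2023)
  edge 3→1: √(0.6245² + 3.2950²) = 3.3537 (running 13.5559)
Perimeter = 13.5559

Perimeter at t=0.65: 13.5559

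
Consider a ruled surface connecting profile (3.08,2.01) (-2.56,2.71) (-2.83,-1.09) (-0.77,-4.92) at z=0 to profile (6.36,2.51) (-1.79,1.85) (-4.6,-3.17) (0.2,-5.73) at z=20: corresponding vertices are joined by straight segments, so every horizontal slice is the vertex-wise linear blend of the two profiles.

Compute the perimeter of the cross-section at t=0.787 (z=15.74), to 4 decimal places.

Perimeter at t=0.787: 27.7485

Cross-section at t=0.787: each vertex is (1-t)·p0[i] + t·p1[i].
  v1: (1-0.787)·(3.08,2.01) + 0.787·(6.36,2.51) = (5.6614,2.4035)
  v2: (1-0.787)·(-2.56,2.71) + 0.787·(-1.79,1.85) = (-1.9540,2.0332)
  v3: (1-0.787)·(-2.83,-1.09) + 0.787·(-4.6,-3.17) = (-4.2230,-2.7270)
  v4: (1-0.787)·(-0.77,-4.92) + 0.787·(0.2,-5.73) = (-0.0066,-5.5575)
Perimeter = Σ |v_{i+1} − v_i|:
  edge 1→2: √(-7.6154² + -0.3703²) = 7.6244 (running 7.6244)
  edge 2→3: √(-2.2690² + -4.7601²) = 5.2733 (running 12.8976)
  edge 3→4: √(4.2164² + -2.8305²) = 5.0784 (running 17.9760)
  edge 4→1: √(5.6680² + 7.9610²) = 9.7726 (running 27.7485)
Perimeter = 27.7485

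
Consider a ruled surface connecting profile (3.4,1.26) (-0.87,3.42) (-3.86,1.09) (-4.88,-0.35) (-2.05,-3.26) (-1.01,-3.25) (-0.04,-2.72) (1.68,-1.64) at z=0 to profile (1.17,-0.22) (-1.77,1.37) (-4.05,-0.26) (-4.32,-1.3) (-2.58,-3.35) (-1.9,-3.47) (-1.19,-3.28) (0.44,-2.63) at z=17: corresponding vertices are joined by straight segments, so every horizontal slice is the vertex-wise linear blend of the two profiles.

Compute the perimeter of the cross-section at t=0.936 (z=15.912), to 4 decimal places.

Perimeter at t=0.936: 15.9948

Cross-section at t=0.936: each vertex is (1-t)·p0[i] + t·p1[i].
  v1: (1-0.936)·(3.4,1.26) + 0.936·(1.17,-0.22) = (1.3127,-0.1253)
  v2: (1-0.936)·(-0.87,3.42) + 0.936·(-1.77,1.37) = (-1.7124,1.5012)
  v3: (1-0.936)·(-3.86,1.09) + 0.936·(-4.05,-0.26) = (-4.0378,-0.1736)
  v4: (1-0.936)·(-4.88,-0.35) + 0.936·(-4.32,-1.3) = (-4.3558,-1.2392)
  v5: (1-0.936)·(-2.05,-3.26) + 0.936·(-2.58,-3.35) = (-2.5461,-3.3442)
  v6: (1-0.936)·(-1.01,-3.25) + 0.936·(-1.9,-3.47) = (-1.8430,-3.4559)
  v7: (1-0.936)·(-0.04,-2.72) + 0.936·(-1.19,-3.28) = (-1.1164,-3.2442)
  v8: (1-0.936)·(1.68,-1.64) + 0.936·(0.44,-2.63) = (0.5194,-2.5666)
Perimeter = Σ |v_{i+1} − v_i|:
  edge 1→2: √(-3.0251² + 1.6265²) = 3.4346 (running 3.4346)
  edge 2→3: √(-2.3254² + -1.6748²) = 2.8658 (running 6.3004)
  edge 3→4: √(-0.3180² + -1.0656²) = 1.1120 (running 7.4125)
  edge 4→5: √(1.8098² + -2.1050²) = 2.7760 (running 10.1885)
  edge 5→6: √(0.7030² + -0.1117²) = 0.7119 (running 10.9004)
  edge 6→7: √(0.7266² + 0.2118²) = 0.7569 (running 11.6572)
  edge 7→8: √(1.6358² + 0.6775²) = 1.7705 (running 13.4277)
  edge 8→1: √(0.7934² + 2.4414²) = 2.5670 (running 15.9948)
Perimeter = 15.9948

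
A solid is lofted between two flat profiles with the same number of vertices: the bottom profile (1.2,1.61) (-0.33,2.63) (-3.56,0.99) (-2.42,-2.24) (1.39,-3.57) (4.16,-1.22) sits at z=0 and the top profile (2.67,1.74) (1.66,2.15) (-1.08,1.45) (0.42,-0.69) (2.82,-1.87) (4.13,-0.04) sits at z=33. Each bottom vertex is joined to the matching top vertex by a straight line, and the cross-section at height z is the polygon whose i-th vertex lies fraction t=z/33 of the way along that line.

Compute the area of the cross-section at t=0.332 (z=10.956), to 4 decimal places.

Cross-section at t=0.332: each vertex is (1-t)·p0[i] + t·p1[i].
  v1: (1-0.332)·(1.2,1.61) + 0.332·(2.67,1.74) = (1.6880,1.6532)
  v2: (1-0.332)·(-0.33,2.63) + 0.332·(1.66,2.15) = (0.3307,2.4706)
  v3: (1-0.332)·(-3.56,0.99) + 0.332·(-1.08,1.45) = (-2.7366,1.1427)
  v4: (1-0.332)·(-2.42,-2.24) + 0.332·(0.42,-0.69) = (-1.4771,-1.7254)
  v5: (1-0.332)·(1.39,-3.57) + 0.332·(2.82,-1.87) = (1.8648,-3.0056)
  v6: (1-0.332)·(4.16,-1.22) + 0.332·(4.13,-0.04) = (4.1500,-0.8282)
Shoelace sum Σ(x_i·y_{i+1} − x_{i+1}·y_i):
  i=1: 1.6880·2.4706 − 0.3307·1.6532 = +3.6239 (running +3.6239)
  i=2: 0.3307·1.1427 − -2.7366·2.4706 = +7.1391 (running +10.7630)
  i=3: -2.7366·-1.7254 − -1.4771·1.1427 = +6.4097 (running +17.1727)
  i=4: -1.4771·-3.0056 − 1.8648·-1.7254 = +7.6571 (running +24.8298)
  i=5: 1.8648·-0.8282 − 4.1500·-3.0056 = +10.9289 (running +35.7587)
  i=6: 4.1500·1.6532 − 1.6880·-0.8282 = +8.2588 (running +44.0175)
Area = |Σ|/2 = |44.0175|/2 = 22.0087

Area at t=0.332: 22.0087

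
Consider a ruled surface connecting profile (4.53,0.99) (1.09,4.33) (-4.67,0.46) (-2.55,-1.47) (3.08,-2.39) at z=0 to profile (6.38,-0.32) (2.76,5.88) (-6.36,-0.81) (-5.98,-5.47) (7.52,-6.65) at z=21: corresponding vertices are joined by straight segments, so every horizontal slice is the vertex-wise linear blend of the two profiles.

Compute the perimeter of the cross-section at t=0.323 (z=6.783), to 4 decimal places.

Cross-section at t=0.323: each vertex is (1-t)·p0[i] + t·p1[i].
  v1: (1-0.323)·(4.53,0.99) + 0.323·(6.38,-0.32) = (5.1276,0.5669)
  v2: (1-0.323)·(1.09,4.33) + 0.323·(2.76,5.88) = (1.6294,4.8307)
  v3: (1-0.323)·(-4.67,0.46) + 0.323·(-6.36,-0.81) = (-5.2159,0.0498)
  v4: (1-0.323)·(-2.55,-1.47) + 0.323·(-5.98,-5.47) = (-3.6579,-2.7620)
  v5: (1-0.323)·(3.08,-2.39) + 0.323·(7.52,-6.65) = (4.5141,-3.7660)
Perimeter = Σ |v_{i+1} − v_i|:
  edge 1→2: √(-3.4981² + 4.2638²) = 5.5151 (running 5.5151)
  edge 2→3: √(-6.8453² + -4.7809²) = 8.3495 (running 13.8647)
  edge 3→4: √(1.5580² + -2.8118²) = 3.2146 (running 17.0792)
  edge 4→5: √(8.1720² + -1.0040²) = 8.2335 (running 25.3127)
  edge 5→1: √(0.6134² + 4.3329²) = 4.3761 (running 29.6887)
Perimeter = 29.6887

Perimeter at t=0.323: 29.6887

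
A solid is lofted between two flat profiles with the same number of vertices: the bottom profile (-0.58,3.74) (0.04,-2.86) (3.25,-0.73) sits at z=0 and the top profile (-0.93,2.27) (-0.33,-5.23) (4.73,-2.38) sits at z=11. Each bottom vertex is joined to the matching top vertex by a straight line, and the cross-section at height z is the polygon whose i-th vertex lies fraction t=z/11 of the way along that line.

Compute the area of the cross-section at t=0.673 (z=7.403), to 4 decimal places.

Area at t=0.673: 16.8438

Cross-section at t=0.673: each vertex is (1-t)·p0[i] + t·p1[i].
  v1: (1-0.673)·(-0.58,3.74) + 0.673·(-0.93,2.27) = (-0.8155,2.7507)
  v2: (1-0.673)·(0.04,-2.86) + 0.673·(-0.33,-5.23) = (-0.2090,-4.4550)
  v3: (1-0.673)·(3.25,-0.73) + 0.673·(4.73,-2.38) = (4.2460,-1.8404)
Shoelace sum Σ(x_i·y_{i+1} − x_{i+1}·y_i):
  i=1: -0.8155·-4.4550 − -0.2090·2.7507 = +4.2082 (running +4.2082)
  i=2: -0.2090·-1.8404 − 4.2460·-4.4550 = +19.3008 (running +23.5090)
  i=3: 4.2460·2.7507 − -0.8155·-1.8404 = +10.1786 (running +33.6876)
Area = |Σ|/2 = |33.6876|/2 = 16.8438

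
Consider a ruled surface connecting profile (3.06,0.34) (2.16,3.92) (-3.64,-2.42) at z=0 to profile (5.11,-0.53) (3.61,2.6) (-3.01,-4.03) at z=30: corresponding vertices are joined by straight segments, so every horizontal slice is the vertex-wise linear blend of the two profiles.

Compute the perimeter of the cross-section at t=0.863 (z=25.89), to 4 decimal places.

Perimeter at t=0.863: 21.3776

Cross-section at t=0.863: each vertex is (1-t)·p0[i] + t·p1[i].
  v1: (1-0.863)·(3.06,0.34) + 0.863·(5.11,-0.53) = (4.8292,-0.4108)
  v2: (1-0.863)·(2.16,3.92) + 0.863·(3.61,2.6) = (3.4114,2.7808)
  v3: (1-0.863)·(-3.64,-2.42) + 0.863·(-3.01,-4.03) = (-3.0963,-3.8094)
Perimeter = Σ |v_{i+1} − v_i|:
  edge 1→2: √(-1.4178² + 3.1917²) = 3.4924 (running 3.4924)
  edge 2→3: √(-6.5077² + -6.5903²) = 9.2618 (running 12.7542)
  edge 3→1: √(7.9255² + 3.3986²) = 8.6234 (running 21.3776)
Perimeter = 21.3776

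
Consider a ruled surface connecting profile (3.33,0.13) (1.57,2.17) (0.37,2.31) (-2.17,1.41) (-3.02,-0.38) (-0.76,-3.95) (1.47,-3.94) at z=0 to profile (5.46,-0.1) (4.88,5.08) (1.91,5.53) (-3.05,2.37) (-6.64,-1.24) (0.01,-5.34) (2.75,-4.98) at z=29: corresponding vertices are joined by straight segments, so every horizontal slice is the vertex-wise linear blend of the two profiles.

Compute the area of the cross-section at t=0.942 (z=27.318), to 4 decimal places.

Area at t=0.942: 77.7261

Cross-section at t=0.942: each vertex is (1-t)·p0[i] + t·p1[i].
  v1: (1-0.942)·(3.33,0.13) + 0.942·(5.46,-0.1) = (5.3365,-0.0867)
  v2: (1-0.942)·(1.57,2.17) + 0.942·(4.88,5.08) = (4.6880,4.9112)
  v3: (1-0.942)·(0.37,2.31) + 0.942·(1.91,5.53) = (1.8207,5.3432)
  v4: (1-0.942)·(-2.17,1.41) + 0.942·(-3.05,2.37) = (-2.9990,2.3143)
  v5: (1-0.942)·(-3.02,-0.38) + 0.942·(-6.64,-1.24) = (-6.4300,-1.1901)
  v6: (1-0.942)·(-0.76,-3.95) + 0.942·(0.01,-5.34) = (-0.0347,-5.2594)
  v7: (1-0.942)·(1.47,-3.94) + 0.942·(2.75,-4.98) = (2.6758,-4.9197)
Shoelace sum Σ(x_i·y_{i+1} − x_{i+1}·y_i):
  i=1: 5.3365·4.9112 − 4.6880·-0.0867 = +26.6148 (running +26.6148)
  i=2: 4.6880·5.3432 − 1.8207·4.9112 = +16.1075 (running +42.7222)
  i=3: 1.8207·2.3143 − -2.9990·5.3432 = +20.2378 (running +62.9600)
  i=4: -2.9990·-1.1901 − -6.4300·2.3143 = +18.4503 (running +81.4103)
  i=5: -6.4300·-5.2594 − -0.0347·-1.1901 = +33.7768 (running +115.1871)
  i=6: -0.0347·-4.9197 − 2.6758·-5.2594 = +14.2434 (running +129.4305)
  i=7: 2.6758·-0.0867 − 5.3365·-4.9197 = +26.0218 (running +155.4523)
Area = |Σ|/2 = |155.4523|/2 = 77.7261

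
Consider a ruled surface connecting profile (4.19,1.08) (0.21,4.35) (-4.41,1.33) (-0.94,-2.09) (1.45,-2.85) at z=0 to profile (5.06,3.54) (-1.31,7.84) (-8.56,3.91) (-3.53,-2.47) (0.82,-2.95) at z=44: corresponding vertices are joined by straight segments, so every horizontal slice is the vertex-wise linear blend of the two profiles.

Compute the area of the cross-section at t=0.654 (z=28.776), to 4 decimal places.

Area at t=0.654: 64.9675

Cross-section at t=0.654: each vertex is (1-t)·p0[i] + t·p1[i].
  v1: (1-0.654)·(4.19,1.08) + 0.654·(5.06,3.54) = (4.7590,2.6888)
  v2: (1-0.654)·(0.21,4.35) + 0.654·(-1.31,7.84) = (-0.7841,6.6325)
  v3: (1-0.654)·(-4.41,1.33) + 0.654·(-8.56,3.91) = (-7.1241,3.0173)
  v4: (1-0.654)·(-0.94,-2.09) + 0.654·(-3.53,-2.47) = (-2.6339,-2.3385)
  v5: (1-0.654)·(1.45,-2.85) + 0.654·(0.82,-2.95) = (1.0380,-2.9154)
Shoelace sum Σ(x_i·y_{i+1} − x_{i+1}·y_i):
  i=1: 4.7590·6.6325 − -0.7841·2.6888 = +33.6720 (running +33.6720)
  i=2: -0.7841·3.0173 − -7.1241·6.6325 = +44.8845 (running +78.5565)
  i=3: -7.1241·-2.3385 − -2.6339·3.0173 = +24.6070 (running +103.1635)
  i=4: -2.6339·-2.9154 − 1.0380·-2.3385 = +10.1061 (running +113.2696)
  i=5: 1.0380·2.6888 − 4.7590·-2.9154 = +16.6653 (running +129.9349)
Area = |Σ|/2 = |129.9349|/2 = 64.9675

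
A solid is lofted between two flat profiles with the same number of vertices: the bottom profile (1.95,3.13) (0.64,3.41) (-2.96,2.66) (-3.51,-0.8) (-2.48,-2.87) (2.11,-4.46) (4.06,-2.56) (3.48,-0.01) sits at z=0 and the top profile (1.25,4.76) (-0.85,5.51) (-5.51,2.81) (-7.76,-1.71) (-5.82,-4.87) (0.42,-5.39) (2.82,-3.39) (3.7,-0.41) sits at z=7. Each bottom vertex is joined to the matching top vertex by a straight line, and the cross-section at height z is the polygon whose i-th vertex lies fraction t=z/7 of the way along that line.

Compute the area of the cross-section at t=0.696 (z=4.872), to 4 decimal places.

Area at t=0.696: 72.2218

Cross-section at t=0.696: each vertex is (1-t)·p0[i] + t·p1[i].
  v1: (1-0.696)·(1.95,3.13) + 0.696·(1.25,4.76) = (1.4628,4.2645)
  v2: (1-0.696)·(0.64,3.41) + 0.696·(-0.85,5.51) = (-0.3970,4.8716)
  v3: (1-0.696)·(-2.96,2.66) + 0.696·(-5.51,2.81) = (-4.7348,2.7644)
  v4: (1-0.696)·(-3.51,-0.8) + 0.696·(-7.76,-1.71) = (-6.4680,-1.4334)
  v5: (1-0.696)·(-2.48,-2.87) + 0.696·(-5.82,-4.87) = (-4.8046,-4.2620)
  v6: (1-0.696)·(2.11,-4.46) + 0.696·(0.42,-5.39) = (0.9338,-5.1073)
  v7: (1-0.696)·(4.06,-2.56) + 0.696·(2.82,-3.39) = (3.1970,-3.1377)
  v8: (1-0.696)·(3.48,-0.01) + 0.696·(3.7,-0.41) = (3.6331,-0.2884)
Shoelace sum Σ(x_i·y_{i+1} − x_{i+1}·y_i):
  i=1: 1.4628·4.8716 − -0.3970·4.2645 = +8.8193 (running +8.8193)
  i=2: -0.3970·2.7644 − -4.7348·4.8716 = +21.9685 (running +30.7878)
  i=3: -4.7348·-1.4334 − -6.4680·2.7644 = +24.6668 (running +55.4546)
  i=4: -6.4680·-4.2620 − -4.8046·-1.4334 = +20.6798 (running +76.1345)
  i=5: -4.8046·-5.1073 − 0.9338·-4.2620 = +28.5183 (running +104.6528)
  i=6: 0.9338·-3.1377 − 3.1970·-5.1073 = +13.3979 (running +118.0507)
  i=7: 3.1970·-0.2884 − 3.6331·-3.1377 = +10.4776 (running +128.5283)
  i=8: 3.6331·4.2645 − 1.4628·-0.2884 = +15.9152 (running +144.4435)
Area = |Σ|/2 = |144.4435|/2 = 72.2218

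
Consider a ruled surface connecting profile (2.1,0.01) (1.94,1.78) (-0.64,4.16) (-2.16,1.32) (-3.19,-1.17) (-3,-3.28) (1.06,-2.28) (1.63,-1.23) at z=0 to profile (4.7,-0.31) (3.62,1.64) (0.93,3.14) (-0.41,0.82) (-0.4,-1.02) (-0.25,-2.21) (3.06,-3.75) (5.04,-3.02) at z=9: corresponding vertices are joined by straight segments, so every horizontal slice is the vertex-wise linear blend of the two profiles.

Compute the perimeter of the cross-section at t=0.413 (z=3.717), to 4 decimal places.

Cross-section at t=0.413: each vertex is (1-t)·p0[i] + t·p1[i].
  v1: (1-0.413)·(2.1,0.01) + 0.413·(4.7,-0.31) = (3.1738,-0.1222)
  v2: (1-0.413)·(1.94,1.78) + 0.413·(3.62,1.64) = (2.6338,1.7222)
  v3: (1-0.413)·(-0.64,4.16) + 0.413·(0.93,3.14) = (0.0084,3.7387)
  v4: (1-0.413)·(-2.16,1.32) + 0.413·(-0.41,0.82) = (-1.4372,1.1135)
  v5: (1-0.413)·(-3.19,-1.17) + 0.413·(-0.4,-1.02) = (-2.0377,-1.1080)
  v6: (1-0.413)·(-3,-3.28) + 0.413·(-0.25,-2.21) = (-1.8642,-2.8381)
  v7: (1-0.413)·(1.06,-2.28) + 0.413·(3.06,-3.75) = (1.8860,-2.8871)
  v8: (1-0.413)·(1.63,-1.23) + 0.413·(5.04,-3.02) = (3.0383,-1.9693)
Perimeter = Σ |v_{i+1} − v_i|:
  edge 1→2: √(-0.5400² + 1.8443²) = 1.9218 (running 1.9218)
  edge 2→3: √(-2.6254² + 2.0166²) = 3.3105 (running 5.2323)
  edge 3→4: √(-1.4457² + -2.6252²) = 2.9970 (running 8.2292)
  edge 4→5: √(-0.6005² + -2.2215²) = 2.3013 (running 10.5305)
  edge 5→6: √(0.1735² + -1.7300²) = 1.7387 (running 12.2692)
  edge 6→7: √(3.7502² + -0.0490²) = 3.7506 (running 16.0198)
  edge 7→8: √(1.1523² + 0.9178²) = 1.4732 (running 17.4930)
  edge 8→1: √(0.1355² + 1.8471²) = 1.8521 (running 19.3450)
Perimeter = 19.3450

Perimeter at t=0.413: 19.3450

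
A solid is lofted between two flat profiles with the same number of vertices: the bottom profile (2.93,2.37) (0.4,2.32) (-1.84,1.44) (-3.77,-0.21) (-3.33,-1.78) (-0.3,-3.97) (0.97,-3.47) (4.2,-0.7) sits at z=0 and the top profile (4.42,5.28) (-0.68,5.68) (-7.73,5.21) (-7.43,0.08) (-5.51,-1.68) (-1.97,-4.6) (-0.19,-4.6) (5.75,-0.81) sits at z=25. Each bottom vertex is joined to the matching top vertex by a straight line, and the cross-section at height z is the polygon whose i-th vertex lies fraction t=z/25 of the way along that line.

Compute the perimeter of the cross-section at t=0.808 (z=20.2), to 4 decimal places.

Cross-section at t=0.808: each vertex is (1-t)·p0[i] + t·p1[i].
  v1: (1-0.808)·(2.93,2.37) + 0.808·(4.42,5.28) = (4.1339,4.7213)
  v2: (1-0.808)·(0.4,2.32) + 0.808·(-0.68,5.68) = (-0.4726,5.0349)
  v3: (1-0.808)·(-1.84,1.44) + 0.808·(-7.73,5.21) = (-6.5991,4.4862)
  v4: (1-0.808)·(-3.77,-0.21) + 0.808·(-7.43,0.08) = (-6.7273,0.0243)
  v5: (1-0.808)·(-3.33,-1.78) + 0.808·(-5.51,-1.68) = (-5.0914,-1.6992)
  v6: (1-0.808)·(-0.3,-3.97) + 0.808·(-1.97,-4.6) = (-1.6494,-4.4790)
  v7: (1-0.808)·(0.97,-3.47) + 0.808·(-0.19,-4.6) = (0.0327,-4.3830)
  v8: (1-0.808)·(4.2,-0.7) + 0.808·(5.75,-0.81) = (5.4524,-0.7889)
Perimeter = Σ |v_{i+1} − v_i|:
  edge 1→2: √(-4.6066² + 0.3136²) = 4.6172 (running 4.6172)
  edge 2→3: √(-6.1265² + -0.5487²) = 6.1510 (running 10.7682)
  edge 3→4: √(-0.1282² + -4.4618²) = 4.4637 (running 15.2319)
  edge 4→5: √(1.6358² + -1.7235²) = 2.3762 (running 17.6081)
  edge 5→6: √(3.4421² + -2.7798²) = 4.4244 (running 22.0326)
  edge 6→7: √(1.6821² + 0.0960²) = 1.6848 (running 23.7174)
  edge 7→8: √(5.4197² + 3.5942²) = 6.5031 (running 30.2205)
  edge 8→1: √(-1.3185² + 5.5102²) = 5.6657 (running 35.8862)
Perimeter = 35.8862

Perimeter at t=0.808: 35.8862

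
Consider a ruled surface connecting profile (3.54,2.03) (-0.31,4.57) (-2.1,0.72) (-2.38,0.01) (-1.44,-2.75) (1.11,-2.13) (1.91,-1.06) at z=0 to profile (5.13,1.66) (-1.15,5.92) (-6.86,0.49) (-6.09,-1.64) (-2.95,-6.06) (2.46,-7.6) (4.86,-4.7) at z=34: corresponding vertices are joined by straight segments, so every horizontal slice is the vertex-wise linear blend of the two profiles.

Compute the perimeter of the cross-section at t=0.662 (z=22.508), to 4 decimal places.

Cross-section at t=0.662: each vertex is (1-t)·p0[i] + t·p1[i].
  v1: (1-0.662)·(3.54,2.03) + 0.662·(5.13,1.66) = (4.5926,1.7851)
  v2: (1-0.662)·(-0.31,4.57) + 0.662·(-1.15,5.92) = (-0.8661,5.4637)
  v3: (1-0.662)·(-2.1,0.72) + 0.662·(-6.86,0.49) = (-5.2511,0.5677)
  v4: (1-0.662)·(-2.38,0.01) + 0.662·(-6.09,-1.64) = (-4.8360,-1.0823)
  v5: (1-0.662)·(-1.44,-2.75) + 0.662·(-2.95,-6.06) = (-2.4396,-4.9412)
  v6: (1-0.662)·(1.11,-2.13) + 0.662·(2.46,-7.6) = (2.0037,-5.7511)
  v7: (1-0.662)·(1.91,-1.06) + 0.662·(4.86,-4.7) = (3.8629,-3.4697)
Perimeter = Σ |v_{i+1} − v_i|:
  edge 1→2: √(-5.4587² + 3.6786²) = 6.5825 (running 6.5825)
  edge 2→3: √(-4.3850² + -4.8960²) = 6.5726 (running 13.1551)
  edge 3→4: √(0.4151² + -1.6500²) = 1.7015 (running 14.8566)
  edge 4→5: √(2.3964² + -3.8589²) = 4.5425 (running 19.3990)
  edge 5→6: √(4.4433² + -0.8099²) = 4.5165 (running 23.9155)
  edge 6→7: √(1.8592² + 2.2815²) = 2.9431 (running 26.8586)
  edge 7→1: √(0.7297² + 5.2547²) = 5.3052 (running 32.1638)
Perimeter = 32.1638

Perimeter at t=0.662: 32.1638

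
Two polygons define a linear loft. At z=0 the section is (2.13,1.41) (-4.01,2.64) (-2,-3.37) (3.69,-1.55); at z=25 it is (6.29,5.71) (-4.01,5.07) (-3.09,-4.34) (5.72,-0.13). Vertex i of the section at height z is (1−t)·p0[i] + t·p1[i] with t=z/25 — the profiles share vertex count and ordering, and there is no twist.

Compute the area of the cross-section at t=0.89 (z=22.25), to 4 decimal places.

Cross-section at t=0.89: each vertex is (1-t)·p0[i] + t·p1[i].
  v1: (1-0.89)·(2.13,1.41) + 0.89·(6.29,5.71) = (5.8324,5.2370)
  v2: (1-0.89)·(-4.01,2.64) + 0.89·(-4.01,5.07) = (-4.0100,4.8027)
  v3: (1-0.89)·(-2,-3.37) + 0.89·(-3.09,-4.34) = (-2.9701,-4.2333)
  v4: (1-0.89)·(3.69,-1.55) + 0.89·(5.72,-0.13) = (5.4967,-0.2862)
Shoelace sum Σ(x_i·y_{i+1} − x_{i+1}·y_i):
  i=1: 5.8324·4.8027 − -4.0100·5.2370 = +49.0116 (running +49.0116)
  i=2: -4.0100·-4.2333 − -2.9701·4.8027 = +31.2400 (running +80.2517)
  i=3: -2.9701·-0.2862 − 5.4967·-4.2333 = +24.1192 (running +104.3709)
  i=4: 5.4967·5.2370 − 5.8324·-0.2862 = +30.4555 (running +134.8263)
Area = |Σ|/2 = |134.8263|/2 = 67.4132

Area at t=0.89: 67.4132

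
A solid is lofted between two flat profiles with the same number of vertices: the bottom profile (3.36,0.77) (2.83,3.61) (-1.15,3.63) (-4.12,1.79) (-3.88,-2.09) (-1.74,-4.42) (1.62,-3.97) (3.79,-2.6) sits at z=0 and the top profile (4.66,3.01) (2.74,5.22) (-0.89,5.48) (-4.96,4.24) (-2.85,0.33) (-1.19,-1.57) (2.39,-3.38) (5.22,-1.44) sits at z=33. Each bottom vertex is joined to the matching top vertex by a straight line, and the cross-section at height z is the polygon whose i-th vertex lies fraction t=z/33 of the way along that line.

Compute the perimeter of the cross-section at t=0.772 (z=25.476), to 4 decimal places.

Cross-section at t=0.772: each vertex is (1-t)·p0[i] + t·p1[i].
  v1: (1-0.772)·(3.36,0.77) + 0.772·(4.66,3.01) = (4.3636,2.4993)
  v2: (1-0.772)·(2.83,3.61) + 0.772·(2.74,5.22) = (2.7605,4.8529)
  v3: (1-0.772)·(-1.15,3.63) + 0.772·(-0.89,5.48) = (-0.9493,5.0582)
  v4: (1-0.772)·(-4.12,1.79) + 0.772·(-4.96,4.24) = (-4.7685,3.6814)
  v5: (1-0.772)·(-3.88,-2.09) + 0.772·(-2.85,0.33) = (-3.0848,-0.2218)
  v6: (1-0.772)·(-1.74,-4.42) + 0.772·(-1.19,-1.57) = (-1.3154,-2.2198)
  v7: (1-0.772)·(1.62,-3.97) + 0.772·(2.39,-3.38) = (2.2144,-3.5145)
  v8: (1-0.772)·(3.79,-2.6) + 0.772·(5.22,-1.44) = (4.8940,-1.7045)
Perimeter = Σ |v_{i+1} − v_i|:
  edge 1→2: √(-1.6031² + 2.3536²) = 2.8477 (running 2.8477)
  edge 2→3: √(-3.7098² + 0.2053²) = 3.7155 (running 6.5632)
  edge 3→4: √(-3.8192² + -1.3768²) = 4.0598 (running 10.6230)
  edge 4→5: √(1.6836² + -3.9032²) = 4.2508 (running 14.8738)
  edge 5→6: √(1.7694² + -1.9980²) = 2.6689 (running 17.5427)
  edge 6→7: √(3.5298² + -1.2947²) = 3.7598 (running 21.3025)
  edge 7→8: √(2.6795² + 1.8100²) = 3.2336 (running 24.5361)
  edge 8→1: √(-0.5304² + 4.2038²) = 4.2371 (running 28.7732)
Perimeter = 28.7732

Perimeter at t=0.772: 28.7732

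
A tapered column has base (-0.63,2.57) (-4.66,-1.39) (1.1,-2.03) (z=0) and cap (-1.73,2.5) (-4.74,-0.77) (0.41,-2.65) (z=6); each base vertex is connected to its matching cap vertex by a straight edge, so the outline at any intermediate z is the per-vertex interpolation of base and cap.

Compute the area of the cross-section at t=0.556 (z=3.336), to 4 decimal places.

Area at t=0.556: 11.9953

Cross-section at t=0.556: each vertex is (1-t)·p0[i] + t·p1[i].
  v1: (1-0.556)·(-0.63,2.57) + 0.556·(-1.73,2.5) = (-1.2416,2.5311)
  v2: (1-0.556)·(-4.66,-1.39) + 0.556·(-4.74,-0.77) = (-4.7045,-1.0453)
  v3: (1-0.556)·(1.1,-2.03) + 0.556·(0.41,-2.65) = (0.7164,-2.3747)
Shoelace sum Σ(x_i·y_{i+1} − x_{i+1}·y_i):
  i=1: -1.2416·-1.0453 − -4.7045·2.5311 = +13.2052 (running +13.2052)
  i=2: -4.7045·-2.3747 − 0.7164·-1.0453 = +11.9206 (running +25.1259)
  i=3: 0.7164·2.5311 − -1.2416·-2.3747 = -1.1353 (running +23.9906)
Area = |Σ|/2 = |23.9906|/2 = 11.9953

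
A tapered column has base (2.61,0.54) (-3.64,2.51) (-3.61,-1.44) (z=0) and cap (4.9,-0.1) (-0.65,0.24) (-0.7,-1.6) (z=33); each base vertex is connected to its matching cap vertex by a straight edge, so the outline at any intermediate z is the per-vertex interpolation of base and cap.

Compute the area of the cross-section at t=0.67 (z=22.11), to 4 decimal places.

Cross-section at t=0.67: each vertex is (1-t)·p0[i] + t·p1[i].
  v1: (1-0.67)·(2.61,0.54) + 0.67·(4.9,-0.1) = (4.1443,0.1112)
  v2: (1-0.67)·(-3.64,2.51) + 0.67·(-0.65,0.24) = (-1.6367,0.9891)
  v3: (1-0.67)·(-3.61,-1.44) + 0.67·(-0.7,-1.6) = (-1.6603,-1.5472)
Shoelace sum Σ(x_i·y_{i+1} − x_{i+1}·y_i):
  i=1: 4.1443·0.9891 − -1.6367·0.1112 = +4.2811 (running +4.2811)
  i=2: -1.6367·-1.5472 − -1.6603·0.9891 = +4.1745 (running +8.4556)
  i=3: -1.6603·0.1112 − 4.1443·-1.5472 = +6.2274 (running +14.6831)
Area = |Σ|/2 = |14.6831|/2 = 7.3415

Area at t=0.67: 7.3415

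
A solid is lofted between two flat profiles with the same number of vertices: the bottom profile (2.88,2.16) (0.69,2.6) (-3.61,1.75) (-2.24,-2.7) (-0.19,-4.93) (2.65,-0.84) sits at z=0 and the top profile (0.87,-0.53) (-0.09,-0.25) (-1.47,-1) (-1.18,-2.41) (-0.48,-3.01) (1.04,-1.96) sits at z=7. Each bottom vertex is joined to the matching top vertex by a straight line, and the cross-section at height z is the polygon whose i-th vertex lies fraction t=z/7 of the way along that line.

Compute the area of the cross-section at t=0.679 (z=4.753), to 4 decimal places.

Cross-section at t=0.679: each vertex is (1-t)·p0[i] + t·p1[i].
  v1: (1-0.679)·(2.88,2.16) + 0.679·(0.87,-0.53) = (1.5152,0.3335)
  v2: (1-0.679)·(0.69,2.6) + 0.679·(-0.09,-0.25) = (0.1604,0.6648)
  v3: (1-0.679)·(-3.61,1.75) + 0.679·(-1.47,-1) = (-2.1569,-0.1173)
  v4: (1-0.679)·(-2.24,-2.7) + 0.679·(-1.18,-2.41) = (-1.5203,-2.5031)
  v5: (1-0.679)·(-0.19,-4.93) + 0.679·(-0.48,-3.01) = (-0.3869,-3.6263)
  v6: (1-0.679)·(2.65,-0.84) + 0.679·(1.04,-1.96) = (1.5568,-1.6005)
Shoelace sum Σ(x_i·y_{i+1} − x_{i+1}·y_i):
  i=1: 1.5152·0.6648 − 0.1604·0.3335 = +0.9539 (running +0.9539)
  i=2: 0.1604·-0.1173 − -2.1569·0.6648 = +1.4152 (running +2.3691)
  i=3: -2.1569·-2.5031 − -1.5203·-0.1173 = +5.2208 (running +7.5899)
  i=4: -1.5203·-3.6263 − -0.3869·-2.5031 = +4.5445 (running +12.1344)
  i=5: -0.3869·-1.6005 − 1.5568·-3.6263 = +6.2647 (running +18.3991)
  i=6: 1.5568·0.3335 − 1.5152·-1.6005 = +2.9442 (running +21.3434)
Area = |Σ|/2 = |21.3434|/2 = 10.6717

Area at t=0.679: 10.6717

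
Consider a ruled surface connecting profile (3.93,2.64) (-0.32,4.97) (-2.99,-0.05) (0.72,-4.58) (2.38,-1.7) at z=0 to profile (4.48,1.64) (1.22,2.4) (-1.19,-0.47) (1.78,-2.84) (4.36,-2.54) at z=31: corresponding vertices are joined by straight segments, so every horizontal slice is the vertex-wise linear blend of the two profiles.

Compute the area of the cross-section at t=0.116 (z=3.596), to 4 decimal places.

Area at t=0.116: 33.9792

Cross-section at t=0.116: each vertex is (1-t)·p0[i] + t·p1[i].
  v1: (1-0.116)·(3.93,2.64) + 0.116·(4.48,1.64) = (3.9938,2.5240)
  v2: (1-0.116)·(-0.32,4.97) + 0.116·(1.22,2.4) = (-0.1414,4.6719)
  v3: (1-0.116)·(-2.99,-0.05) + 0.116·(-1.19,-0.47) = (-2.7812,-0.0987)
  v4: (1-0.116)·(0.72,-4.58) + 0.116·(1.78,-2.84) = (0.8430,-4.3782)
  v5: (1-0.116)·(2.38,-1.7) + 0.116·(4.36,-2.54) = (2.6097,-1.7974)
Shoelace sum Σ(x_i·y_{i+1} − x_{i+1}·y_i):
  i=1: 3.9938·4.6719 − -0.1414·2.5240 = +19.0153 (running +19.0153)
  i=2: -0.1414·-0.0987 − -2.7812·4.6719 = +13.0074 (running +32.0227)
  i=3: -2.7812·-4.3782 − 0.8430·-0.0987 = +12.2598 (running +44.2825)
  i=4: 0.8430·-1.7974 − 2.6097·-4.3782 = +9.9104 (running +54.1929)
  i=5: 2.6097·2.5240 − 3.9938·-1.7974 = +13.7654 (running +67.9584)
Area = |Σ|/2 = |67.9584|/2 = 33.9792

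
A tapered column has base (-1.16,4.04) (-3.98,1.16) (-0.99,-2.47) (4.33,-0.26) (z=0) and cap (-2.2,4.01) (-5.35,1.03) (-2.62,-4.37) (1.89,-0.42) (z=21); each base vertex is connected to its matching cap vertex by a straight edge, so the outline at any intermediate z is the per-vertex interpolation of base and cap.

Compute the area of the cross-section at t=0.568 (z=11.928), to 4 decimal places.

Area at t=0.568: 29.2799

Cross-section at t=0.568: each vertex is (1-t)·p0[i] + t·p1[i].
  v1: (1-0.568)·(-1.16,4.04) + 0.568·(-2.2,4.01) = (-1.7507,4.0230)
  v2: (1-0.568)·(-3.98,1.16) + 0.568·(-5.35,1.03) = (-4.7582,1.0862)
  v3: (1-0.568)·(-0.99,-2.47) + 0.568·(-2.62,-4.37) = (-1.9158,-3.5492)
  v4: (1-0.568)·(4.33,-0.26) + 0.568·(1.89,-0.42) = (2.9441,-0.3509)
Shoelace sum Σ(x_i·y_{i+1} − x_{i+1}·y_i):
  i=1: -1.7507·1.0862 − -4.7582·4.0230 = +17.2403 (running +17.2403)
  i=2: -4.7582·-3.5492 − -1.9158·1.0862 = +18.9686 (running +36.2089)
  i=3: -1.9158·-0.3509 − 2.9441·-3.5492 = +11.1214 (running +47.3303)
  i=4: 2.9441·4.0230 − -1.7507·-0.3509 = +11.2296 (running +58.5599)
Area = |Σ|/2 = |58.5599|/2 = 29.2799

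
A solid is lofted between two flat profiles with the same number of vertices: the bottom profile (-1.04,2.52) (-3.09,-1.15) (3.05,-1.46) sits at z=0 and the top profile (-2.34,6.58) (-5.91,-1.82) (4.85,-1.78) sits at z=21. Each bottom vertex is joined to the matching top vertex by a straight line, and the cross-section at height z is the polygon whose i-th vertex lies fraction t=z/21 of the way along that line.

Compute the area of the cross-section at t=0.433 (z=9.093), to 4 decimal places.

Cross-section at t=0.433: each vertex is (1-t)·p0[i] + t·p1[i].
  v1: (1-0.433)·(-1.04,2.52) + 0.433·(-2.34,6.58) = (-1.6029,4.2780)
  v2: (1-0.433)·(-3.09,-1.15) + 0.433·(-5.91,-1.82) = (-4.3111,-1.4401)
  v3: (1-0.433)·(3.05,-1.46) + 0.433·(4.85,-1.78) = (3.8294,-1.5986)
Shoelace sum Σ(x_i·y_{i+1} − x_{i+1}·y_i):
  i=1: -1.6029·-1.4401 − -4.3111·4.2780 = +20.7510 (running +20.7510)
  i=2: -4.3111·-1.5986 − 3.8294·-1.4401 = +12.4062 (running +33.1572)
  i=3: 3.8294·4.2780 − -1.6029·-1.5986 = +13.8198 (running +46.9770)
Area = |Σ|/2 = |46.9770|/2 = 23.4885

Area at t=0.433: 23.4885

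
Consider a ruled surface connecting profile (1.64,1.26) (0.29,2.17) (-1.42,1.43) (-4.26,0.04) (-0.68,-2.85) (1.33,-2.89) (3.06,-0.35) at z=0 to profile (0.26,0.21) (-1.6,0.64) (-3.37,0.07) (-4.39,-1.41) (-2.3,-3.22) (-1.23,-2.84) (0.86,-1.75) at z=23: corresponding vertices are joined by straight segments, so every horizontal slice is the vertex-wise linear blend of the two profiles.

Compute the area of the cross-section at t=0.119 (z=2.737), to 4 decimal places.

Cross-section at t=0.119: each vertex is (1-t)·p0[i] + t·p1[i].
  v1: (1-0.119)·(1.64,1.26) + 0.119·(0.26,0.21) = (1.4758,1.1351)
  v2: (1-0.119)·(0.29,2.17) + 0.119·(-1.6,0.64) = (0.0651,1.9879)
  v3: (1-0.119)·(-1.42,1.43) + 0.119·(-3.37,0.07) = (-1.6521,1.2682)
  v4: (1-0.119)·(-4.26,0.04) + 0.119·(-4.39,-1.41) = (-4.2755,-0.1326)
  v5: (1-0.119)·(-0.68,-2.85) + 0.119·(-2.3,-3.22) = (-0.8728,-2.8940)
  v6: (1-0.119)·(1.33,-2.89) + 0.119·(-1.23,-2.84) = (1.0254,-2.8840)
  v7: (1-0.119)·(3.06,-0.35) + 0.119·(0.86,-1.75) = (2.7982,-0.5166)
Shoelace sum Σ(x_i·y_{i+1} − x_{i+1}·y_i):
  i=1: 1.4758·1.9879 − 0.0651·1.1351 = +2.8599 (running +2.8599)
  i=2: 0.0651·1.2682 − -1.6521·1.9879 = +3.3667 (running +6.2266)
  i=3: -1.6521·-0.1326 − -4.2755·1.2682 = +5.6410 (running +11.8675)
  i=4: -4.2755·-2.8940 − -0.8728·-0.1326 = +12.2577 (running +24.1252)
  i=5: -0.8728·-2.8840 − 1.0254·-2.8940 = +5.4846 (running +29.6097)
  i=6: 1.0254·-0.5166 − 2.7982·-2.8840 = +7.5404 (running +37.1502)
  i=7: 2.7982·1.1351 − 1.4758·-0.5166 = +3.9385 (running +41.0887)
Area = |Σ|/2 = |41.0887|/2 = 20.5443

Area at t=0.119: 20.5443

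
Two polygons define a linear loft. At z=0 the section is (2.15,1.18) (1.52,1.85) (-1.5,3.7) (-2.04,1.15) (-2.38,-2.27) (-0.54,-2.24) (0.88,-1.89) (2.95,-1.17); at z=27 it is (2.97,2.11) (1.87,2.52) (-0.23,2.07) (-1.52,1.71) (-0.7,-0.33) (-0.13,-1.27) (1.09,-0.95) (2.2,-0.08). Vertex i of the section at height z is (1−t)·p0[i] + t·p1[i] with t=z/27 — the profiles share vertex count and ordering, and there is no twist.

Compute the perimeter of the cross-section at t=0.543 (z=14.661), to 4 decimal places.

Perimeter at t=0.543: 14.5804

Cross-section at t=0.543: each vertex is (1-t)·p0[i] + t·p1[i].
  v1: (1-0.543)·(2.15,1.18) + 0.543·(2.97,2.11) = (2.5953,1.6850)
  v2: (1-0.543)·(1.52,1.85) + 0.543·(1.87,2.52) = (1.7101,2.2138)
  v3: (1-0.543)·(-1.5,3.7) + 0.543·(-0.23,2.07) = (-0.8104,2.8149)
  v4: (1-0.543)·(-2.04,1.15) + 0.543·(-1.52,1.71) = (-1.7576,1.4541)
  v5: (1-0.543)·(-2.38,-2.27) + 0.543·(-0.7,-0.33) = (-1.4678,-1.2166)
  v6: (1-0.543)·(-0.54,-2.24) + 0.543·(-0.13,-1.27) = (-0.3174,-1.7133)
  v7: (1-0.543)·(0.88,-1.89) + 0.543·(1.09,-0.95) = (0.9940,-1.3796)
  v8: (1-0.543)·(2.95,-1.17) + 0.543·(2.2,-0.08) = (2.5427,-0.5781)
Perimeter = Σ |v_{i+1} − v_i|:
  edge 1→2: √(-0.8852² + 0.5288²) = 1.0311 (running 1.0311)
  edge 2→3: √(-2.5204² + 0.6011²) = 2.5911 (running 3.6223)
  edge 3→4: √(-0.9472² + -1.3608²) = 1.6581 (running 5.2803)
  edge 4→5: √(0.2899² + -2.6707²) = 2.6863 (running 7.9667)
  edge 5→6: √(1.1504² + -0.4967²) = 1.2530 (running 9.2197)
  edge 6→7: √(1.3114² + 0.3337²) = 1.3532 (running 10.5729)
  edge 7→8: √(1.5487² + 0.8014²) = 1.7438 (running 12.3167)
  edge 8→1: √(0.0525² + 2.2631²) = 2.2637 (running 14.5804)
Perimeter = 14.5804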